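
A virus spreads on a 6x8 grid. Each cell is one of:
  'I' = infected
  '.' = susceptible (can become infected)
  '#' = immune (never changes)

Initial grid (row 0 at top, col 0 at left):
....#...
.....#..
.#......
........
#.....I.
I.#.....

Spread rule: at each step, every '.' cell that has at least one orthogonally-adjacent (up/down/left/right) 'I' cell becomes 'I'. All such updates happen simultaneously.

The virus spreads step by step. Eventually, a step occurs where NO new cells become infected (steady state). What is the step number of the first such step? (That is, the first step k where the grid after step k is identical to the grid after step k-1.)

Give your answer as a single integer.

Answer: 9

Derivation:
Step 0 (initial): 2 infected
Step 1: +5 new -> 7 infected
Step 2: +7 new -> 14 infected
Step 3: +8 new -> 22 infected
Step 4: +7 new -> 29 infected
Step 5: +6 new -> 35 infected
Step 6: +3 new -> 38 infected
Step 7: +4 new -> 42 infected
Step 8: +1 new -> 43 infected
Step 9: +0 new -> 43 infected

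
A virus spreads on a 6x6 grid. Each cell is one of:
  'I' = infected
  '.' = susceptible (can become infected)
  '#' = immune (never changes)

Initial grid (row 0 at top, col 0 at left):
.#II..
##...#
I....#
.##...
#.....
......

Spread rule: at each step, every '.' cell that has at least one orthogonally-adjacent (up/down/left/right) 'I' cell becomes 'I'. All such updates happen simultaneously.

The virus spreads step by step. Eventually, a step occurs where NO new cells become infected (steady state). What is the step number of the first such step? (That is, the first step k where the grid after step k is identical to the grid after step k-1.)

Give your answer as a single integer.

Answer: 9

Derivation:
Step 0 (initial): 3 infected
Step 1: +5 new -> 8 infected
Step 2: +4 new -> 12 infected
Step 3: +2 new -> 14 infected
Step 4: +2 new -> 16 infected
Step 5: +4 new -> 20 infected
Step 6: +4 new -> 24 infected
Step 7: +2 new -> 26 infected
Step 8: +1 new -> 27 infected
Step 9: +0 new -> 27 infected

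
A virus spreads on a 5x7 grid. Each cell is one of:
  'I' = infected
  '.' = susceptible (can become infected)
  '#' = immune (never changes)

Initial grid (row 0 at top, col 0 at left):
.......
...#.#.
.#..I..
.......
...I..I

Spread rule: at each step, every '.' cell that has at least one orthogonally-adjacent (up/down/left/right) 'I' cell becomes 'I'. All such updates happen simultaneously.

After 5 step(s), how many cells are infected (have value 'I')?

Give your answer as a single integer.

Step 0 (initial): 3 infected
Step 1: +9 new -> 12 infected
Step 2: +6 new -> 18 infected
Step 3: +6 new -> 24 infected
Step 4: +4 new -> 28 infected
Step 5: +3 new -> 31 infected

Answer: 31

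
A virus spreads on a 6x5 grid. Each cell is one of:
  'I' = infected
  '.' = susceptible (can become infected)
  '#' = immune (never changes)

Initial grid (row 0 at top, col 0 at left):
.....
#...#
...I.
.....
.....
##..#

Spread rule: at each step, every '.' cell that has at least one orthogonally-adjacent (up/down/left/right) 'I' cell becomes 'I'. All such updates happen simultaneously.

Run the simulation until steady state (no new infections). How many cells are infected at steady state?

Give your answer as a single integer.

Step 0 (initial): 1 infected
Step 1: +4 new -> 5 infected
Step 2: +6 new -> 11 infected
Step 3: +8 new -> 19 infected
Step 4: +4 new -> 23 infected
Step 5: +2 new -> 25 infected
Step 6: +0 new -> 25 infected

Answer: 25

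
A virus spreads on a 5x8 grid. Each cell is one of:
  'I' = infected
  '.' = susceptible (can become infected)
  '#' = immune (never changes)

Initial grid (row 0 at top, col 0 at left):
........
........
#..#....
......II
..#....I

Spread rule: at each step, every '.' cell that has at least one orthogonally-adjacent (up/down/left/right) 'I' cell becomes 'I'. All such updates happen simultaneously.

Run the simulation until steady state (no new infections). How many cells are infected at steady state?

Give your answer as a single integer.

Step 0 (initial): 3 infected
Step 1: +4 new -> 7 infected
Step 2: +5 new -> 12 infected
Step 3: +6 new -> 18 infected
Step 4: +4 new -> 22 infected
Step 5: +4 new -> 26 infected
Step 6: +5 new -> 31 infected
Step 7: +3 new -> 34 infected
Step 8: +2 new -> 36 infected
Step 9: +1 new -> 37 infected
Step 10: +0 new -> 37 infected

Answer: 37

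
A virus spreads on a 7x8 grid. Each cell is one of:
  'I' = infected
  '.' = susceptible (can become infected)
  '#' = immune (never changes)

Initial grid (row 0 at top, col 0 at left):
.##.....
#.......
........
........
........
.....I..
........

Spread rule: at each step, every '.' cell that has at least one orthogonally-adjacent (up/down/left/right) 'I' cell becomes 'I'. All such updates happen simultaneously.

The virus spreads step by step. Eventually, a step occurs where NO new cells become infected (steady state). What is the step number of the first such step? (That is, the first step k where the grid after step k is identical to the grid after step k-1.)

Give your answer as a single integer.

Answer: 9

Derivation:
Step 0 (initial): 1 infected
Step 1: +4 new -> 5 infected
Step 2: +7 new -> 12 infected
Step 3: +8 new -> 20 infected
Step 4: +8 new -> 28 infected
Step 5: +9 new -> 37 infected
Step 6: +8 new -> 45 infected
Step 7: +5 new -> 50 infected
Step 8: +2 new -> 52 infected
Step 9: +0 new -> 52 infected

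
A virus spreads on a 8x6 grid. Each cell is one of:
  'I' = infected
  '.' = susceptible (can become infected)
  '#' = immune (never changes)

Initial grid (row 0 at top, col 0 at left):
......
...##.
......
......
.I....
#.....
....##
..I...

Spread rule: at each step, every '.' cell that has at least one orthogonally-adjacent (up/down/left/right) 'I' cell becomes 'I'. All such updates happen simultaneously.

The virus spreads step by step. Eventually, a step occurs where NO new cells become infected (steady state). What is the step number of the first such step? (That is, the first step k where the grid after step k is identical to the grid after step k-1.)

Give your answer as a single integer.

Answer: 9

Derivation:
Step 0 (initial): 2 infected
Step 1: +7 new -> 9 infected
Step 2: +9 new -> 18 infected
Step 3: +8 new -> 26 infected
Step 4: +7 new -> 33 infected
Step 5: +5 new -> 38 infected
Step 6: +2 new -> 40 infected
Step 7: +2 new -> 42 infected
Step 8: +1 new -> 43 infected
Step 9: +0 new -> 43 infected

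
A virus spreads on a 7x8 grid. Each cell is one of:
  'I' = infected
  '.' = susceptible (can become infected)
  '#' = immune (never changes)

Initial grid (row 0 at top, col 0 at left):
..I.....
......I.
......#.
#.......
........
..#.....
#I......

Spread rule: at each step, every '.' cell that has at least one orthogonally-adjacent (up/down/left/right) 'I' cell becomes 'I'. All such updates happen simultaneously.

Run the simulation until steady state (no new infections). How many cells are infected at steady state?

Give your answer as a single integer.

Answer: 52

Derivation:
Step 0 (initial): 3 infected
Step 1: +8 new -> 11 infected
Step 2: +13 new -> 24 infected
Step 3: +12 new -> 36 infected
Step 4: +9 new -> 45 infected
Step 5: +5 new -> 50 infected
Step 6: +2 new -> 52 infected
Step 7: +0 new -> 52 infected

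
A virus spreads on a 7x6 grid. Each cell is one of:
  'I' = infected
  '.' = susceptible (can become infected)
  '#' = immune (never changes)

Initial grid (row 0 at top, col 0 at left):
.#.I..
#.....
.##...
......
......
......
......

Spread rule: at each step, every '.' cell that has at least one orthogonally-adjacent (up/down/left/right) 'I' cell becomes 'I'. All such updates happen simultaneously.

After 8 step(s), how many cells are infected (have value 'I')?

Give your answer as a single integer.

Step 0 (initial): 1 infected
Step 1: +3 new -> 4 infected
Step 2: +4 new -> 8 infected
Step 3: +4 new -> 12 infected
Step 4: +4 new -> 16 infected
Step 5: +5 new -> 21 infected
Step 6: +6 new -> 27 infected
Step 7: +6 new -> 33 infected
Step 8: +3 new -> 36 infected

Answer: 36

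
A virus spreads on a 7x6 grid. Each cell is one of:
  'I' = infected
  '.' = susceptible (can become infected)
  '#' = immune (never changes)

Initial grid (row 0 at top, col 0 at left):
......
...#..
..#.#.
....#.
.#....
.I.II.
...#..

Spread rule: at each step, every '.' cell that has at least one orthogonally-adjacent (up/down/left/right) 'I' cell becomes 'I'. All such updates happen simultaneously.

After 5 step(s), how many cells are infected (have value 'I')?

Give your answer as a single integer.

Answer: 27

Derivation:
Step 0 (initial): 3 infected
Step 1: +7 new -> 10 infected
Step 2: +7 new -> 17 infected
Step 3: +4 new -> 21 infected
Step 4: +3 new -> 24 infected
Step 5: +3 new -> 27 infected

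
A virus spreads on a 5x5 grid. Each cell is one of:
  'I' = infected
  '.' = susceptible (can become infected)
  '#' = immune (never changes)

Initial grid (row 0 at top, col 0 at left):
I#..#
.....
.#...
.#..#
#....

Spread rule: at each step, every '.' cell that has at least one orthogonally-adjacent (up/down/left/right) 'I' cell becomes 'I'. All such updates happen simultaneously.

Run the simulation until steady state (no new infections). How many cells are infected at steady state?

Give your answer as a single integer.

Step 0 (initial): 1 infected
Step 1: +1 new -> 2 infected
Step 2: +2 new -> 4 infected
Step 3: +2 new -> 6 infected
Step 4: +3 new -> 9 infected
Step 5: +4 new -> 13 infected
Step 6: +3 new -> 16 infected
Step 7: +2 new -> 18 infected
Step 8: +1 new -> 19 infected
Step 9: +0 new -> 19 infected

Answer: 19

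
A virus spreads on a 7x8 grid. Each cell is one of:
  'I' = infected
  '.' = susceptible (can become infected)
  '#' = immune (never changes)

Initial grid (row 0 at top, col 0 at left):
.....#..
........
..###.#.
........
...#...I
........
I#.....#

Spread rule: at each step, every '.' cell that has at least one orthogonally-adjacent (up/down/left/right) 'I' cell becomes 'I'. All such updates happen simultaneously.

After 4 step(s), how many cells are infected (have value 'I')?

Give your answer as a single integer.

Step 0 (initial): 2 infected
Step 1: +4 new -> 6 infected
Step 2: +6 new -> 12 infected
Step 3: +8 new -> 20 infected
Step 4: +11 new -> 31 infected

Answer: 31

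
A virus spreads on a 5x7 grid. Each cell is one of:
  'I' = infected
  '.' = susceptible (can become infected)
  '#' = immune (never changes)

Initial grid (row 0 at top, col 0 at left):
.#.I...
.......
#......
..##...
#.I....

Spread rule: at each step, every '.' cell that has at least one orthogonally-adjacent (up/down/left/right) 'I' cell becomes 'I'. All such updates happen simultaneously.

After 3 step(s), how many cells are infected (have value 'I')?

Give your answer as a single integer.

Step 0 (initial): 2 infected
Step 1: +5 new -> 7 infected
Step 2: +6 new -> 13 infected
Step 3: +9 new -> 22 infected

Answer: 22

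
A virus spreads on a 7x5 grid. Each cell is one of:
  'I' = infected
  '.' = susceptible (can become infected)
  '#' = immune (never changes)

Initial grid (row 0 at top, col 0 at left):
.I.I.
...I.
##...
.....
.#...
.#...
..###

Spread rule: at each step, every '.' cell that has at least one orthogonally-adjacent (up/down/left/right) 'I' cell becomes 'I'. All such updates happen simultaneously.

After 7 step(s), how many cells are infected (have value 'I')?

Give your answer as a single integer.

Answer: 26

Derivation:
Step 0 (initial): 3 infected
Step 1: +7 new -> 10 infected
Step 2: +4 new -> 14 infected
Step 3: +3 new -> 17 infected
Step 4: +4 new -> 21 infected
Step 5: +3 new -> 24 infected
Step 6: +1 new -> 25 infected
Step 7: +1 new -> 26 infected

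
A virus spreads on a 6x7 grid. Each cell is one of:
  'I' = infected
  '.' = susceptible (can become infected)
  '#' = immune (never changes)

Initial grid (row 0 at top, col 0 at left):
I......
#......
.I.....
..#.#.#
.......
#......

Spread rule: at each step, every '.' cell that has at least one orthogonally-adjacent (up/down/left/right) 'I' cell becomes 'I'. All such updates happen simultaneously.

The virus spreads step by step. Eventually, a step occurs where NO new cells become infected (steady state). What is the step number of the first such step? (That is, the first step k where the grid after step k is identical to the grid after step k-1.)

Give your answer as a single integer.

Answer: 9

Derivation:
Step 0 (initial): 2 infected
Step 1: +5 new -> 7 infected
Step 2: +5 new -> 12 infected
Step 3: +7 new -> 19 infected
Step 4: +5 new -> 24 infected
Step 5: +6 new -> 30 infected
Step 6: +4 new -> 34 infected
Step 7: +2 new -> 36 infected
Step 8: +1 new -> 37 infected
Step 9: +0 new -> 37 infected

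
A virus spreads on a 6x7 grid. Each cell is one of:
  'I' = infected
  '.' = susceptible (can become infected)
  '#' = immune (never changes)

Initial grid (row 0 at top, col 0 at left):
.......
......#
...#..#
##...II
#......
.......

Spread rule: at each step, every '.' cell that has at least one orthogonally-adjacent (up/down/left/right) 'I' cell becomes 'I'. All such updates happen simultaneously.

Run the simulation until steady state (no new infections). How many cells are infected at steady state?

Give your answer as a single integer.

Answer: 36

Derivation:
Step 0 (initial): 2 infected
Step 1: +4 new -> 6 infected
Step 2: +6 new -> 12 infected
Step 3: +5 new -> 17 infected
Step 4: +6 new -> 23 infected
Step 5: +5 new -> 28 infected
Step 6: +4 new -> 32 infected
Step 7: +3 new -> 35 infected
Step 8: +1 new -> 36 infected
Step 9: +0 new -> 36 infected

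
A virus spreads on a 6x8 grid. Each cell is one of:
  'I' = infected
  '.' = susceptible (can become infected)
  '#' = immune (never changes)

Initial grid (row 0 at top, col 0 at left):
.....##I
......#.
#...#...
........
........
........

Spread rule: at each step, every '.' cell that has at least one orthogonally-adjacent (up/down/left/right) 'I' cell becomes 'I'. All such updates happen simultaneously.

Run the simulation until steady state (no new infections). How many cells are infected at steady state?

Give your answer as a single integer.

Answer: 43

Derivation:
Step 0 (initial): 1 infected
Step 1: +1 new -> 2 infected
Step 2: +1 new -> 3 infected
Step 3: +2 new -> 5 infected
Step 4: +3 new -> 8 infected
Step 5: +4 new -> 12 infected
Step 6: +4 new -> 16 infected
Step 7: +5 new -> 21 infected
Step 8: +6 new -> 27 infected
Step 9: +6 new -> 33 infected
Step 10: +6 new -> 39 infected
Step 11: +3 new -> 42 infected
Step 12: +1 new -> 43 infected
Step 13: +0 new -> 43 infected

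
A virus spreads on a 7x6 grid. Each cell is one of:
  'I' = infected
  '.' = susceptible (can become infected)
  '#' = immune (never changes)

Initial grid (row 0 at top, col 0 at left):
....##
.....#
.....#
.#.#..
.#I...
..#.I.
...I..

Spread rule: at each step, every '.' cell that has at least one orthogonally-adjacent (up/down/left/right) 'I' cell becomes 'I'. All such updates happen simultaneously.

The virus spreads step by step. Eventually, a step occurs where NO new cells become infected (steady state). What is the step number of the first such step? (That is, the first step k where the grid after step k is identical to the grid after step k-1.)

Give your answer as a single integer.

Answer: 7

Derivation:
Step 0 (initial): 3 infected
Step 1: +7 new -> 10 infected
Step 2: +5 new -> 15 infected
Step 3: +7 new -> 22 infected
Step 4: +6 new -> 28 infected
Step 5: +5 new -> 33 infected
Step 6: +1 new -> 34 infected
Step 7: +0 new -> 34 infected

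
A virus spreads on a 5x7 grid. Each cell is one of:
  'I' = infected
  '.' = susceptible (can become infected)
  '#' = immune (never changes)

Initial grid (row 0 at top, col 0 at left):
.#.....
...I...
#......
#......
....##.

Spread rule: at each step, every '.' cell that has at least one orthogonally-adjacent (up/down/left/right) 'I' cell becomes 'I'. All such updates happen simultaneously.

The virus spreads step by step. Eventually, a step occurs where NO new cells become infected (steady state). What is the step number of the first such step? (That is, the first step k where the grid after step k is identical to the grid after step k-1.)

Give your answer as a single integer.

Step 0 (initial): 1 infected
Step 1: +4 new -> 5 infected
Step 2: +7 new -> 12 infected
Step 3: +8 new -> 20 infected
Step 4: +6 new -> 26 infected
Step 5: +2 new -> 28 infected
Step 6: +2 new -> 30 infected
Step 7: +0 new -> 30 infected

Answer: 7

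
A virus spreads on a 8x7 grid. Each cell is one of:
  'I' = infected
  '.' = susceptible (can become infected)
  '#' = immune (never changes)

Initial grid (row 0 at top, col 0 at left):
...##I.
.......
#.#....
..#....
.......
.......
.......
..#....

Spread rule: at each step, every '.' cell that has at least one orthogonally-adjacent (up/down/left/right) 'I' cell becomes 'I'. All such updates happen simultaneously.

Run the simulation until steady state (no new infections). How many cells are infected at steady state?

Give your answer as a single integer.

Step 0 (initial): 1 infected
Step 1: +2 new -> 3 infected
Step 2: +3 new -> 6 infected
Step 3: +4 new -> 10 infected
Step 4: +5 new -> 15 infected
Step 5: +6 new -> 21 infected
Step 6: +7 new -> 28 infected
Step 7: +7 new -> 35 infected
Step 8: +6 new -> 41 infected
Step 9: +4 new -> 45 infected
Step 10: +2 new -> 47 infected
Step 11: +2 new -> 49 infected
Step 12: +1 new -> 50 infected
Step 13: +0 new -> 50 infected

Answer: 50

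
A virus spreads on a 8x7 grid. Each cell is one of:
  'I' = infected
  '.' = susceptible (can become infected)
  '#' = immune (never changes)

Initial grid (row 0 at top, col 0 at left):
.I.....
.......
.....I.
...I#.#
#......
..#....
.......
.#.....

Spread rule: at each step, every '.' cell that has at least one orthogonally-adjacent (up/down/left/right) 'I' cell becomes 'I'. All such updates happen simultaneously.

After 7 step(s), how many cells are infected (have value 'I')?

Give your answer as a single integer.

Step 0 (initial): 3 infected
Step 1: +10 new -> 13 infected
Step 2: +14 new -> 27 infected
Step 3: +9 new -> 36 infected
Step 4: +6 new -> 42 infected
Step 5: +6 new -> 48 infected
Step 6: +2 new -> 50 infected
Step 7: +1 new -> 51 infected

Answer: 51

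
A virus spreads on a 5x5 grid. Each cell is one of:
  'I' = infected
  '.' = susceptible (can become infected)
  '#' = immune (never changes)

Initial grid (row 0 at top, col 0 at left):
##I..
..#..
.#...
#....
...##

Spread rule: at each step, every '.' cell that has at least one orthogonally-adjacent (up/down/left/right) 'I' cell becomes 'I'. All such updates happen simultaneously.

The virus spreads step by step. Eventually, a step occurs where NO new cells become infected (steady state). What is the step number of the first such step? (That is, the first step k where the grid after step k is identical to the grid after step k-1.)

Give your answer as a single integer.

Step 0 (initial): 1 infected
Step 1: +1 new -> 2 infected
Step 2: +2 new -> 4 infected
Step 3: +2 new -> 6 infected
Step 4: +3 new -> 9 infected
Step 5: +2 new -> 11 infected
Step 6: +2 new -> 13 infected
Step 7: +1 new -> 14 infected
Step 8: +1 new -> 15 infected
Step 9: +0 new -> 15 infected

Answer: 9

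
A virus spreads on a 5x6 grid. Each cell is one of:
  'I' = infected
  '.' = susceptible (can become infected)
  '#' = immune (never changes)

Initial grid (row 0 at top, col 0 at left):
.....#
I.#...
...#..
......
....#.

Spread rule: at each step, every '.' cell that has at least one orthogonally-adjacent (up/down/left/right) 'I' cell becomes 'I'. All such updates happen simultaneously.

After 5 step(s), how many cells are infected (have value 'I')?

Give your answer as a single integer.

Answer: 18

Derivation:
Step 0 (initial): 1 infected
Step 1: +3 new -> 4 infected
Step 2: +3 new -> 7 infected
Step 3: +4 new -> 11 infected
Step 4: +3 new -> 14 infected
Step 5: +4 new -> 18 infected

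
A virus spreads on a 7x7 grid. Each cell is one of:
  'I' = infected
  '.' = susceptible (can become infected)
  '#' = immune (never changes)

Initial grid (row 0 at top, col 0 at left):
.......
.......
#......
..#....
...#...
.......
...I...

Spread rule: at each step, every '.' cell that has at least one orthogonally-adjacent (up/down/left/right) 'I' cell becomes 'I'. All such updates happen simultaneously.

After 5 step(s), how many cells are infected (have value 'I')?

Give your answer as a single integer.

Answer: 25

Derivation:
Step 0 (initial): 1 infected
Step 1: +3 new -> 4 infected
Step 2: +4 new -> 8 infected
Step 3: +6 new -> 14 infected
Step 4: +5 new -> 19 infected
Step 5: +6 new -> 25 infected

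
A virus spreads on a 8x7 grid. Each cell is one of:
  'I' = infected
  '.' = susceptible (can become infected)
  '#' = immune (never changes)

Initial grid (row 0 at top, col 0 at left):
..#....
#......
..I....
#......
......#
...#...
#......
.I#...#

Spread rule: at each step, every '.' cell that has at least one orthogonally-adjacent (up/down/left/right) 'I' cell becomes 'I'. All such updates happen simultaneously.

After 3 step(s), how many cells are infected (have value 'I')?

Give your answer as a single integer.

Step 0 (initial): 2 infected
Step 1: +6 new -> 8 infected
Step 2: +9 new -> 17 infected
Step 3: +10 new -> 27 infected

Answer: 27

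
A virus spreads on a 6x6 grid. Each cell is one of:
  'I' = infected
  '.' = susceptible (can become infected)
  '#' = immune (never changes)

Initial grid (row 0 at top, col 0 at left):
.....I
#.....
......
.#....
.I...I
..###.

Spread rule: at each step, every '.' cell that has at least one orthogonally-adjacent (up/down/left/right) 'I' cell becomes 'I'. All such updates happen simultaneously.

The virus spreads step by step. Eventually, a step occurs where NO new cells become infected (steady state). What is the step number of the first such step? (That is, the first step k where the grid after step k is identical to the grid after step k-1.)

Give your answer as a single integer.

Answer: 6

Derivation:
Step 0 (initial): 3 infected
Step 1: +8 new -> 11 infected
Step 2: +8 new -> 19 infected
Step 3: +6 new -> 25 infected
Step 4: +4 new -> 29 infected
Step 5: +2 new -> 31 infected
Step 6: +0 new -> 31 infected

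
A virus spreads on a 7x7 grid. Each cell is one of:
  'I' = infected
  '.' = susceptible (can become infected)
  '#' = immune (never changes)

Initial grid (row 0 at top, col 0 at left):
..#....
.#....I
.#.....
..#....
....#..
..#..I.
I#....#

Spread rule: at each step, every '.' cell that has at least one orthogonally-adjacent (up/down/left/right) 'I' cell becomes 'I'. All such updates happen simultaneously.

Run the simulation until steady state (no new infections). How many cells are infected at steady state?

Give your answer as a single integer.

Step 0 (initial): 3 infected
Step 1: +8 new -> 11 infected
Step 2: +10 new -> 21 infected
Step 3: +8 new -> 29 infected
Step 4: +8 new -> 37 infected
Step 5: +2 new -> 39 infected
Step 6: +1 new -> 40 infected
Step 7: +1 new -> 41 infected
Step 8: +0 new -> 41 infected

Answer: 41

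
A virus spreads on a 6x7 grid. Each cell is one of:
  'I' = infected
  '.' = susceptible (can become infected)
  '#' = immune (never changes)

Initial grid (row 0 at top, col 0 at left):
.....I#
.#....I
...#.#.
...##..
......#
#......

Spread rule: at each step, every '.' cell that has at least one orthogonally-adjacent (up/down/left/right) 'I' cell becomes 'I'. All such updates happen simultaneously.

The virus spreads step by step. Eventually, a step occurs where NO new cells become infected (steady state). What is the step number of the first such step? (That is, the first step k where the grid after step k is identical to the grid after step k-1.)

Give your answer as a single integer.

Step 0 (initial): 2 infected
Step 1: +3 new -> 5 infected
Step 2: +3 new -> 8 infected
Step 3: +4 new -> 12 infected
Step 4: +3 new -> 15 infected
Step 5: +4 new -> 19 infected
Step 6: +6 new -> 25 infected
Step 7: +4 new -> 29 infected
Step 8: +3 new -> 32 infected
Step 9: +2 new -> 34 infected
Step 10: +0 new -> 34 infected

Answer: 10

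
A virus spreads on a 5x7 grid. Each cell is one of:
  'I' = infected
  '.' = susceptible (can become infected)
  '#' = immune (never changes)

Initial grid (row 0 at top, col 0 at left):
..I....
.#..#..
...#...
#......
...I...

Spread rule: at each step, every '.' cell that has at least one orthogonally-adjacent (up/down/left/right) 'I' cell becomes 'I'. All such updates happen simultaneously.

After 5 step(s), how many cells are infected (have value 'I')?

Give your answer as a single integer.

Step 0 (initial): 2 infected
Step 1: +6 new -> 8 infected
Step 2: +8 new -> 16 infected
Step 3: +8 new -> 24 infected
Step 4: +5 new -> 29 infected
Step 5: +2 new -> 31 infected

Answer: 31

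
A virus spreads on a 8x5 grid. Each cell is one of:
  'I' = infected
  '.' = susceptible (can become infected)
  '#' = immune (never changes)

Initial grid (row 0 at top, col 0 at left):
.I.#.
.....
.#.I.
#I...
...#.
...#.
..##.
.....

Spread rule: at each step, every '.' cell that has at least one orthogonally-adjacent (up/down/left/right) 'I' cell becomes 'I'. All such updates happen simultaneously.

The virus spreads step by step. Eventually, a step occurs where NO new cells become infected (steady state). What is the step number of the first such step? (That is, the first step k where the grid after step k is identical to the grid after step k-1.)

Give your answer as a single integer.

Step 0 (initial): 3 infected
Step 1: +9 new -> 12 infected
Step 2: +7 new -> 19 infected
Step 3: +6 new -> 25 infected
Step 4: +3 new -> 28 infected
Step 5: +3 new -> 31 infected
Step 6: +2 new -> 33 infected
Step 7: +0 new -> 33 infected

Answer: 7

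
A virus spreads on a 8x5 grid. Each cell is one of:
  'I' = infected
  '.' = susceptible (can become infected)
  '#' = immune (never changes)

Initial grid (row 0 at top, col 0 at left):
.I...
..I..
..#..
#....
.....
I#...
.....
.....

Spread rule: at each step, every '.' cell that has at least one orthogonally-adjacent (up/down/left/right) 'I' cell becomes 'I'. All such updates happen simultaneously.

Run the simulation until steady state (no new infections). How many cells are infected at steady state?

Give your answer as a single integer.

Step 0 (initial): 3 infected
Step 1: +6 new -> 9 infected
Step 2: +8 new -> 17 infected
Step 3: +8 new -> 25 infected
Step 4: +6 new -> 31 infected
Step 5: +4 new -> 35 infected
Step 6: +2 new -> 37 infected
Step 7: +0 new -> 37 infected

Answer: 37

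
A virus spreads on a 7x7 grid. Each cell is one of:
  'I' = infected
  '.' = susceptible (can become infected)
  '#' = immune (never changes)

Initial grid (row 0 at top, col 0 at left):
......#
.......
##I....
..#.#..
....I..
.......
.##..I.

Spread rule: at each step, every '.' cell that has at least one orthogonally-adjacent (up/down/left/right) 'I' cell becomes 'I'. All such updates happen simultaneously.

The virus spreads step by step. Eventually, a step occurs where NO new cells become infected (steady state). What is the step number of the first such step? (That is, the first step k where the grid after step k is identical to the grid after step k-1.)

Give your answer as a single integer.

Answer: 7

Derivation:
Step 0 (initial): 3 infected
Step 1: +8 new -> 11 infected
Step 2: +11 new -> 22 infected
Step 3: +8 new -> 30 infected
Step 4: +7 new -> 37 infected
Step 5: +4 new -> 41 infected
Step 6: +1 new -> 42 infected
Step 7: +0 new -> 42 infected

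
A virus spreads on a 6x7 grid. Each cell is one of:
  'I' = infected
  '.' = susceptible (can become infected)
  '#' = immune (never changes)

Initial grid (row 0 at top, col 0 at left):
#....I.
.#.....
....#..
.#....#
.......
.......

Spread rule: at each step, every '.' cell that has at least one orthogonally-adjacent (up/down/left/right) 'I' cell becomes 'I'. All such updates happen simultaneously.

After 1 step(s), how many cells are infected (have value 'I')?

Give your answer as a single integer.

Answer: 4

Derivation:
Step 0 (initial): 1 infected
Step 1: +3 new -> 4 infected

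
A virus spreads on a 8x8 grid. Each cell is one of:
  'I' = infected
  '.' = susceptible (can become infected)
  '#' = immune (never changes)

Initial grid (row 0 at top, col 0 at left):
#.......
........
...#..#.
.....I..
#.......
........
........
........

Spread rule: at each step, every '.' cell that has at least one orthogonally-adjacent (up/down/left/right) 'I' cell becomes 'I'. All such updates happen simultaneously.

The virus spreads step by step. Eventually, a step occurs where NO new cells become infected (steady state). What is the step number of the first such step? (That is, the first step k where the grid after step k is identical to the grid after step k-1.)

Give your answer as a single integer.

Answer: 10

Derivation:
Step 0 (initial): 1 infected
Step 1: +4 new -> 5 infected
Step 2: +7 new -> 12 infected
Step 3: +10 new -> 22 infected
Step 4: +12 new -> 34 infected
Step 5: +11 new -> 45 infected
Step 6: +7 new -> 52 infected
Step 7: +5 new -> 57 infected
Step 8: +2 new -> 59 infected
Step 9: +1 new -> 60 infected
Step 10: +0 new -> 60 infected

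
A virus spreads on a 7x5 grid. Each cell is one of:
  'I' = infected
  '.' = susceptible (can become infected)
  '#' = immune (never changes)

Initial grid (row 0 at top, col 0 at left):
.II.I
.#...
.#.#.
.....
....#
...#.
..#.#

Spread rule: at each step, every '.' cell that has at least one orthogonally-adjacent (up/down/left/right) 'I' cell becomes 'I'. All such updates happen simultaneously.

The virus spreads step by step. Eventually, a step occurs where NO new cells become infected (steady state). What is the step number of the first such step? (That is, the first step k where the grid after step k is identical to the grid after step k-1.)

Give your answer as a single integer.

Step 0 (initial): 3 infected
Step 1: +4 new -> 7 infected
Step 2: +4 new -> 11 infected
Step 3: +3 new -> 14 infected
Step 4: +4 new -> 18 infected
Step 5: +4 new -> 22 infected
Step 6: +2 new -> 24 infected
Step 7: +2 new -> 26 infected
Step 8: +0 new -> 26 infected

Answer: 8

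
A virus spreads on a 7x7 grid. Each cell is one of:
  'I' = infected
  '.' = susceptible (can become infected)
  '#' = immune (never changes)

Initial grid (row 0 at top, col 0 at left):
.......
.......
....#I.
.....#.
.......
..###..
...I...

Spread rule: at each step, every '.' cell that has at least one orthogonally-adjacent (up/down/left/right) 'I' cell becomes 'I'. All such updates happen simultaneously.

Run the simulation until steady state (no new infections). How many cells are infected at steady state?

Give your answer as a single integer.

Step 0 (initial): 2 infected
Step 1: +4 new -> 6 infected
Step 2: +6 new -> 12 infected
Step 3: +8 new -> 20 infected
Step 4: +7 new -> 27 infected
Step 5: +8 new -> 35 infected
Step 6: +7 new -> 42 infected
Step 7: +2 new -> 44 infected
Step 8: +0 new -> 44 infected

Answer: 44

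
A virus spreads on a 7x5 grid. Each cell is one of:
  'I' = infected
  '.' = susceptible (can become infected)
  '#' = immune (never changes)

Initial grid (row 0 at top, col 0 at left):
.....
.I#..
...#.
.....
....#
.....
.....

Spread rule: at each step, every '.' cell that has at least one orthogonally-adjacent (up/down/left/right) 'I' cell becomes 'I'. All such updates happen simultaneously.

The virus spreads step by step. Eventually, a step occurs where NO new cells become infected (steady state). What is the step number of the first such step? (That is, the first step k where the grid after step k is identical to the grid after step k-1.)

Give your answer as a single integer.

Step 0 (initial): 1 infected
Step 1: +3 new -> 4 infected
Step 2: +5 new -> 9 infected
Step 3: +4 new -> 13 infected
Step 4: +6 new -> 19 infected
Step 5: +6 new -> 25 infected
Step 6: +4 new -> 29 infected
Step 7: +2 new -> 31 infected
Step 8: +1 new -> 32 infected
Step 9: +0 new -> 32 infected

Answer: 9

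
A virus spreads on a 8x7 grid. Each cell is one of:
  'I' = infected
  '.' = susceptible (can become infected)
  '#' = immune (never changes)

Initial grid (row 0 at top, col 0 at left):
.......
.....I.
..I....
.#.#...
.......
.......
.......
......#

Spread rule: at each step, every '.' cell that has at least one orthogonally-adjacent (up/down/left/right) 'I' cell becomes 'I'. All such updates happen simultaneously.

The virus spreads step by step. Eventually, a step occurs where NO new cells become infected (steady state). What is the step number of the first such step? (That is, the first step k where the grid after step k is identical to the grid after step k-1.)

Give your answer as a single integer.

Step 0 (initial): 2 infected
Step 1: +8 new -> 10 infected
Step 2: +10 new -> 20 infected
Step 3: +10 new -> 30 infected
Step 4: +8 new -> 38 infected
Step 5: +7 new -> 45 infected
Step 6: +6 new -> 51 infected
Step 7: +2 new -> 53 infected
Step 8: +0 new -> 53 infected

Answer: 8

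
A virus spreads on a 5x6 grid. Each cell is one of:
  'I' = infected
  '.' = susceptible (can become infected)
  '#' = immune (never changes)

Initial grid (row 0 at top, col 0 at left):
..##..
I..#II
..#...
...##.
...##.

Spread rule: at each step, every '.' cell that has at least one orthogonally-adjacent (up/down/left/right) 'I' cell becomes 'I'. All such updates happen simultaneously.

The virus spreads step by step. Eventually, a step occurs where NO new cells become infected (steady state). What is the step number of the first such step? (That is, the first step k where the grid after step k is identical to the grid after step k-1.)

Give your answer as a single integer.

Answer: 6

Derivation:
Step 0 (initial): 3 infected
Step 1: +7 new -> 10 infected
Step 2: +6 new -> 16 infected
Step 3: +3 new -> 19 infected
Step 4: +2 new -> 21 infected
Step 5: +1 new -> 22 infected
Step 6: +0 new -> 22 infected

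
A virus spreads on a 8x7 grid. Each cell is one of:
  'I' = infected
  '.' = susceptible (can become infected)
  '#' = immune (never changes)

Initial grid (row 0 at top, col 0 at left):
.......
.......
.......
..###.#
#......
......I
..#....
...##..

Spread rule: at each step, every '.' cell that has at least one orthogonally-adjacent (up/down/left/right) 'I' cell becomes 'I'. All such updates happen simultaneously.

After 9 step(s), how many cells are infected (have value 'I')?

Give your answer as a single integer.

Answer: 45

Derivation:
Step 0 (initial): 1 infected
Step 1: +3 new -> 4 infected
Step 2: +4 new -> 8 infected
Step 3: +5 new -> 13 infected
Step 4: +4 new -> 17 infected
Step 5: +5 new -> 22 infected
Step 6: +7 new -> 29 infected
Step 7: +7 new -> 36 infected
Step 8: +6 new -> 42 infected
Step 9: +3 new -> 45 infected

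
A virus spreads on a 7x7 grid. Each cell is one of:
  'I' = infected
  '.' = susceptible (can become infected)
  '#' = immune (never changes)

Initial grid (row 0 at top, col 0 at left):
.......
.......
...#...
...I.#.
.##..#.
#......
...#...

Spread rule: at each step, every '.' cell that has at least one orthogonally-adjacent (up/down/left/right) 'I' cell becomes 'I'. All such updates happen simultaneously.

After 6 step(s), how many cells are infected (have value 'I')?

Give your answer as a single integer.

Step 0 (initial): 1 infected
Step 1: +3 new -> 4 infected
Step 2: +5 new -> 9 infected
Step 3: +7 new -> 16 infected
Step 4: +12 new -> 28 infected
Step 5: +9 new -> 37 infected
Step 6: +5 new -> 42 infected

Answer: 42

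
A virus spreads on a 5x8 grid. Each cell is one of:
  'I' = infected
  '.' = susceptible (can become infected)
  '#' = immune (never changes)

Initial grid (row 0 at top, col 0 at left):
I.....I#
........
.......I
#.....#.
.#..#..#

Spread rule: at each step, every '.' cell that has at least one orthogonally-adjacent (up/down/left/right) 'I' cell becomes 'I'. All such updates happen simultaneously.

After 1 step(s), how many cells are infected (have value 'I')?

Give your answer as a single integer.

Answer: 10

Derivation:
Step 0 (initial): 3 infected
Step 1: +7 new -> 10 infected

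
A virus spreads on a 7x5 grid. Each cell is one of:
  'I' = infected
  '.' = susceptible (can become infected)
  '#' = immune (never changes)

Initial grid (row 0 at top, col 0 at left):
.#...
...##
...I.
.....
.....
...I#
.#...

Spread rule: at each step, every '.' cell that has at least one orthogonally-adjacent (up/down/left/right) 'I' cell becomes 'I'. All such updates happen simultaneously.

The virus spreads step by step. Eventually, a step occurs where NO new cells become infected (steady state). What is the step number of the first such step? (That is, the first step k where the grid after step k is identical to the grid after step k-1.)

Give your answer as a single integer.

Step 0 (initial): 2 infected
Step 1: +6 new -> 8 infected
Step 2: +9 new -> 17 infected
Step 3: +6 new -> 23 infected
Step 4: +5 new -> 28 infected
Step 5: +2 new -> 30 infected
Step 6: +0 new -> 30 infected

Answer: 6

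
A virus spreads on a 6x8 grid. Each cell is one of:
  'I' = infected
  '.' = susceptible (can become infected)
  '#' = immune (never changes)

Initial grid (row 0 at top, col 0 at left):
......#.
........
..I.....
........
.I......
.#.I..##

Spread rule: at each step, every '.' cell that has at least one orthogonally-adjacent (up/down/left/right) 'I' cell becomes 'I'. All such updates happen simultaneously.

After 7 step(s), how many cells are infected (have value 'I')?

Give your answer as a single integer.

Answer: 44

Derivation:
Step 0 (initial): 3 infected
Step 1: +10 new -> 13 infected
Step 2: +10 new -> 23 infected
Step 3: +7 new -> 30 infected
Step 4: +6 new -> 36 infected
Step 5: +5 new -> 41 infected
Step 6: +2 new -> 43 infected
Step 7: +1 new -> 44 infected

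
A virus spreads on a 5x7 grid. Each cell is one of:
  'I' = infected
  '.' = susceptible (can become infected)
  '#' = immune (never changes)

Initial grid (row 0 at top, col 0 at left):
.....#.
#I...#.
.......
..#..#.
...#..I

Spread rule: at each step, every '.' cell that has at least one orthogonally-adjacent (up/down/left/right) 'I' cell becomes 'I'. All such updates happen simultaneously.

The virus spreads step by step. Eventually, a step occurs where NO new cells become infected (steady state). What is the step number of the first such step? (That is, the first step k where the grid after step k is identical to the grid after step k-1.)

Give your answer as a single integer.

Answer: 5

Derivation:
Step 0 (initial): 2 infected
Step 1: +5 new -> 7 infected
Step 2: +8 new -> 15 infected
Step 3: +8 new -> 23 infected
Step 4: +6 new -> 29 infected
Step 5: +0 new -> 29 infected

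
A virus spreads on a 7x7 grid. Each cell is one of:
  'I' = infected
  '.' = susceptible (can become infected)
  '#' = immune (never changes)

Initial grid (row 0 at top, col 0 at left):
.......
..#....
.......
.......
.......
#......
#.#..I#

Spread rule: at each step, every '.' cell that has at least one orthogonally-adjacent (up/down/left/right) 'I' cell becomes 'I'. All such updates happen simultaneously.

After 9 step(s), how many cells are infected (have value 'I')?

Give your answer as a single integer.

Answer: 41

Derivation:
Step 0 (initial): 1 infected
Step 1: +2 new -> 3 infected
Step 2: +4 new -> 7 infected
Step 3: +4 new -> 11 infected
Step 4: +5 new -> 16 infected
Step 5: +6 new -> 22 infected
Step 6: +7 new -> 29 infected
Step 7: +6 new -> 35 infected
Step 8: +3 new -> 38 infected
Step 9: +3 new -> 41 infected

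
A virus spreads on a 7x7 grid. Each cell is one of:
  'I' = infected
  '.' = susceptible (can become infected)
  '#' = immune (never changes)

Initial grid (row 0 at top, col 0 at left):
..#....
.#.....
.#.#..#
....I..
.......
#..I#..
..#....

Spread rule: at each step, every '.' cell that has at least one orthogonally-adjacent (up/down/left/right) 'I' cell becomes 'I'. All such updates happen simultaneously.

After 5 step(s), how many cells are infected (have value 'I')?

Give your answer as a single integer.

Answer: 38

Derivation:
Step 0 (initial): 2 infected
Step 1: +7 new -> 9 infected
Step 2: +8 new -> 17 infected
Step 3: +10 new -> 27 infected
Step 4: +9 new -> 36 infected
Step 5: +2 new -> 38 infected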